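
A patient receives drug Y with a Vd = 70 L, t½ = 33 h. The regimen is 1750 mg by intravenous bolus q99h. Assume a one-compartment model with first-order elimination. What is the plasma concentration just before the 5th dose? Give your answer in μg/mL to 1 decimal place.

f = (1/2)^(τ/t½) = (1/2)^(99/33) ≈ 0.1250.
C₀ = D/Vd = 1750/70 ≈ 25.000 μg/mL.
Before the 5th dose, 4 doses have been given. Superposition: Cmin = C₀·(f + f² + … + f^4).
≈ 25.000 × (0.1250 + 0.0156 + 0.0020 + 0.0002) ≈ 25.000 × 0.1428 ≈ 3.570 μg/mL.

3.6 μg/mL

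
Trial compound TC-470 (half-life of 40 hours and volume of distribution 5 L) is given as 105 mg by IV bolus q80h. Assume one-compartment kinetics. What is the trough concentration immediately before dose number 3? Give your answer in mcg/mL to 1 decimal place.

f = (1/2)^(τ/t½) = (1/2)^(80/40) ≈ 0.2500.
C₀ = D/Vd = 105/5 ≈ 21.000 mcg/mL.
Before the 3rd dose, 2 doses have been given. Superposition: Cmin = C₀·(f + f²).
≈ 21.000 × (0.2500 + 0.0625) ≈ 21.000 × 0.3125 ≈ 6.562 mcg/mL.

6.6 mcg/mL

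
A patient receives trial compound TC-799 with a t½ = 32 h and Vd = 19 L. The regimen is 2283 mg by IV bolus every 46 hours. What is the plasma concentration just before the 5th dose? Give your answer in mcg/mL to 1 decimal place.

f = (1/2)^(τ/t½) = (1/2)^(46/32) ≈ 0.3692.
C₀ = D/Vd = 2283/19 ≈ 120.158 mcg/mL.
Before the 5th dose, 4 doses have been given. Superposition: Cmin = C₀·(f + f² + … + f^4).
≈ 120.158 × (0.3692 + 0.1363 + 0.0503 + 0.0186) ≈ 120.158 × 0.5744 ≈ 69.019 mcg/mL.

69.0 mcg/mL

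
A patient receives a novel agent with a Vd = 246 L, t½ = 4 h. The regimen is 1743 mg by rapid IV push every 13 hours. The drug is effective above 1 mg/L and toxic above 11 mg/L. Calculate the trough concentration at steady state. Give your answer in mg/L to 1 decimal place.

0.8 mg/L

k = ln2/t½ = ln2/4 ≈ 0.173287 h⁻¹; fraction remaining f = e^(−kτ) = e^(−0.173287×13) ≈ 0.1051.
Accumulation ratio R = 1/(1 − f) ≈ 1/0.8949 ≈ 1.1174.
Single-dose peak C₀ = D/Vd = 1743/246 ≈ 7.085 mg/L.
Cmax,ss = C₀/(1 − f) ≈ 7.085/0.8949 ≈ 7.917 mg/L.
Steady-state trough Cmin,ss = Cmax,ss·f ≈ 7.917 × 0.1051 ≈ 0.832 mg/L.
Trough 0.8 mg/L vs MEC 1 mg/L: subtherapeutic.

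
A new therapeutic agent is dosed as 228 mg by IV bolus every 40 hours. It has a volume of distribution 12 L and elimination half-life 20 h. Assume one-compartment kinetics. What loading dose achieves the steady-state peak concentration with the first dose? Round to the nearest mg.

f = (1/2)^(40/20) ≈ 0.250000; accumulation ratio R = 1/(1−f) ≈ 1.33333.
Loading dose to hit Cmax,ss on first dose: D_load = D_maint·R ≈ 228 × 1.33333 ≈ 304.00 mg.

304 mg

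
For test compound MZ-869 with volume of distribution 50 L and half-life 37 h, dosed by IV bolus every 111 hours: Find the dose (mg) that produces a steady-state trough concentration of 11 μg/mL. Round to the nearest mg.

τ/t½ = 111/37 ≈ 3, so f = (1/2)^(111/37) ≈ 0.125000.
Cmin,ss = (D/Vd)·f/(1−f), so D = Cmin,ss·Vd·(1−f)/f.
D = 11 × 50 × (1−f)/f ≈ 11 × 50 × 7.00000 ≈ 3850.00 mg.

3850 mg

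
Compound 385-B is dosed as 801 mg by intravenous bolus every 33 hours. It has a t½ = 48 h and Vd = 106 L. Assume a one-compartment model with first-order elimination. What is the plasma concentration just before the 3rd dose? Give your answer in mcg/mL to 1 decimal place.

7.6 mcg/mL

f = (1/2)^(τ/t½) = (1/2)^(33/48) ≈ 0.6209.
C₀ = D/Vd = 801/106 ≈ 7.557 mcg/mL.
Before the 3rd dose, 2 doses have been given. Superposition: Cmin = C₀·(f + f²).
≈ 7.557 × (0.6209 + 0.3855) ≈ 7.557 × 1.0064 ≈ 7.605 mcg/mL.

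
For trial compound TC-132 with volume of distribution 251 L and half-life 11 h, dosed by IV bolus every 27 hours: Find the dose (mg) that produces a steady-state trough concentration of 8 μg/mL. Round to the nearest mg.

τ/t½ = 27/11 ≈ 2.4545, so f = (1/2)^(27/11) ≈ 0.182435.
Cmin,ss = (D/Vd)·f/(1−f), so D = Cmin,ss·Vd·(1−f)/f.
D = 8 × 251 × (1−f)/f ≈ 8 × 251 × 4.48140 ≈ 8998.65 mg.

8999 mg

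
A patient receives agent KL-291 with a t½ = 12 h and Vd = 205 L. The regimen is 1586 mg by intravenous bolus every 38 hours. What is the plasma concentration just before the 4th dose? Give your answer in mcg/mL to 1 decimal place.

f = (1/2)^(τ/t½) = (1/2)^(38/12) ≈ 0.1114.
C₀ = D/Vd = 1586/205 ≈ 7.737 mcg/mL.
Before the 4th dose, 3 doses have been given. Superposition: Cmin = C₀·(f + f² + … + f^3).
≈ 7.737 × (0.1114 + 0.0124 + 0.0014) ≈ 7.737 × 0.1252 ≈ 0.969 mcg/mL.

1.0 mcg/mL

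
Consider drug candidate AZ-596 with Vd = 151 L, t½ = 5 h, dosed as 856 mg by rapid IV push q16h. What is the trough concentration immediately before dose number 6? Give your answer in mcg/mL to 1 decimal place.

0.7 mcg/mL

f = (1/2)^(τ/t½) = (1/2)^(16/5) ≈ 0.1088.
C₀ = D/Vd = 856/151 ≈ 5.669 mcg/mL.
Before the 6th dose, 5 doses have been given. Superposition: Cmin = C₀·(f + f² + … + f^5).
≈ 5.669 × (0.1088 + 0.0118 + 0.0013 + 0.0001 + 0.0000) ≈ 5.669 × 0.1220 ≈ 0.692 mcg/mL.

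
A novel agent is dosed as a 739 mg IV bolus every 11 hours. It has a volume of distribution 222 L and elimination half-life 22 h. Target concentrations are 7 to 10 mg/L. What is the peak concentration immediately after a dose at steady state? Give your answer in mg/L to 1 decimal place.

11.4 mg/L

τ/t½ = 11/22 ≈ 0.5, so fraction remaining f = (1/2)^(11/22) ≈ 0.7071.
At steady state, accumulation factor R = 1/(1 − e^(−kτ)) ≈ 3.4141.
Each bolus raises the concentration by D/Vd = 739/222 ≈ 3.329 mg/L.
Steady-state peak Cmax,ss = C₀·R ≈ 3.329 × 3.4141 ≈ 11.366 mg/L.
Peak 11.4 mg/L vs MTC 10 mg/L: exceeds toxic threshold.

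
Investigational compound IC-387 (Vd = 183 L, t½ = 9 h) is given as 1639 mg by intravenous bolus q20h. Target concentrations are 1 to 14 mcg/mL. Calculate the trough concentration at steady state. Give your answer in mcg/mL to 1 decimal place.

τ/t½ = 20/9 ≈ 2.2222, so fraction remaining f = (1/2)^(20/9) ≈ 0.2143.
Accumulation ratio R = 1/(1 − f) ≈ 1/0.7857 ≈ 1.2728.
Single-dose peak C₀ = D/Vd = 1639/183 ≈ 8.956 mcg/mL.
Steady-state peak Cmax,ss = C₀·R ≈ 8.956 × 1.2728 ≈ 11.399 mcg/mL.
One interval later, Cmin,ss = Cmax,ss·e^(−kτ) ≈ 11.399 × 0.2143 ≈ 2.443 mcg/mL.
Trough 2.4 mcg/mL vs MEC 1 mcg/mL: adequate.

2.4 mcg/mL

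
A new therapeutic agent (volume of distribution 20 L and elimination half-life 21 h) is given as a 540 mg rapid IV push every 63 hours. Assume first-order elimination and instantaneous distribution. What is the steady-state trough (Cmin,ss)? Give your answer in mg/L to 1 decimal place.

τ = 63 h = 3 half-lives, so f = (1/2)^3 = 0.125.
Accumulation ratio R = 1/(1 − f) = 1/0.875 = 8/7.
Single-dose peak C₀ = D/Vd = 540/20 = 27 mg/L.
Steady-state peak Cmax,ss = C₀·R = 27 × 8/7 ≈ 30.857 mg/L.
Steady-state trough Cmin,ss = Cmax,ss·f ≈ 30.857 × 0.125 ≈ 3.857 mg/L.

3.9 mg/L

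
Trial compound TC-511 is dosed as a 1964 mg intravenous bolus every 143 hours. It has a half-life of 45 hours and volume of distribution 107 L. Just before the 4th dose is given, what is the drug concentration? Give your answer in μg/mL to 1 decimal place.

2.3 μg/mL

f = (1/2)^(τ/t½) = (1/2)^(143/45) ≈ 0.1105.
C₀ = D/Vd = 1964/107 ≈ 18.355 μg/mL.
Before the 4th dose, 3 doses have been given. Superposition: Cmin = C₀·(f + f² + … + f^3).
≈ 18.355 × (0.1105 + 0.0122 + 0.0013) ≈ 18.355 × 0.1240 ≈ 2.276 μg/mL.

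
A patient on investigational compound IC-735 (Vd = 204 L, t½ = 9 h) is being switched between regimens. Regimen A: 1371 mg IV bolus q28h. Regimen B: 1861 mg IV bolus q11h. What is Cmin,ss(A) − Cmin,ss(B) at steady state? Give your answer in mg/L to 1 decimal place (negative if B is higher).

-6.0 mg/L

Regimen A: f = (1/2)^(28/9) ≈ 0.1157; Cmin,ss = (1371/204)·f/(1−f) ≈ 0.879 mg/L.
Regimen B: f = (1/2)^(11/9) ≈ 0.4286; Cmin,ss = (1861/204)·f/(1−f) ≈ 6.843 mg/L.
Difference ≈ 0.879 − 6.843 ≈ -5.964 mg/L.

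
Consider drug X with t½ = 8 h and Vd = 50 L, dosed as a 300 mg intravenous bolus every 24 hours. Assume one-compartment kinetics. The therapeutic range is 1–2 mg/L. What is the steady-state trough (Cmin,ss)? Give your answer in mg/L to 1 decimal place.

0.9 mg/L

τ = 24 h = 3 half-lives, so f = (1/2)^3 = 0.125.
Accumulation ratio R = 1/(1 − f) = 1/0.875 = 8/7.
Single-dose peak C₀ = D/Vd = 300/50 = 6 mg/L.
Steady-state peak Cmax,ss = C₀·R = 6 × 8/7 ≈ 6.857 mg/L.
Steady-state trough Cmin,ss = Cmax,ss·f ≈ 6.857 × 0.125 ≈ 0.857 mg/L.
Trough 0.9 mg/L vs MEC 1 mg/L: subtherapeutic.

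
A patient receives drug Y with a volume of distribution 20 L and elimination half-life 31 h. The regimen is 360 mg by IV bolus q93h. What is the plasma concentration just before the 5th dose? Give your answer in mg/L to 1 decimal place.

2.6 mg/L

f = (1/2)^(τ/t½) = (1/2)^(93/31) ≈ 0.1250.
C₀ = D/Vd = 360/20 ≈ 18.000 mg/L.
Before the 5th dose, 4 doses have been given. Superposition: Cmin = C₀·(f + f² + … + f^4).
≈ 18.000 × (0.1250 + 0.0156 + 0.0020 + 0.0002) ≈ 18.000 × 0.1428 ≈ 2.570 mg/L.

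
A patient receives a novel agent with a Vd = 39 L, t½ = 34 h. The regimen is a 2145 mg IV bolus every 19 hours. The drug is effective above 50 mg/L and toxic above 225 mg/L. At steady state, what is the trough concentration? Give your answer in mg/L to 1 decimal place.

τ/t½ = 19/34 ≈ 0.55882, so fraction remaining f = (1/2)^(19/34) ≈ 0.6789.
At steady state, accumulation factor R = 1/(1 − e^(−kτ)) ≈ 3.1143.
Single-dose peak C₀ = D/Vd = 2145/39 ≈ 55.000 mg/L.
Steady-state peak Cmax,ss = C₀·R ≈ 55.000 × 3.1143 ≈ 171.286 mg/L.
One interval later, Cmin,ss = Cmax,ss·e^(−kτ) ≈ 171.286 × 0.6789 ≈ 116.286 mg/L.
Trough 116.3 mg/L vs MEC 50 mg/L: adequate.

116.3 mg/L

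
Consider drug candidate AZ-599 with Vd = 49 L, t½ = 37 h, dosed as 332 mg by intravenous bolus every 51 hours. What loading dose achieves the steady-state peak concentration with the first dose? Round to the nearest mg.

f = (1/2)^(51/37) ≈ 0.384651; accumulation ratio R = 1/(1−f) ≈ 1.62509.
Loading dose to hit Cmax,ss on first dose: D_load = D_maint·R ≈ 332 × 1.62509 ≈ 539.53 mg.

540 mg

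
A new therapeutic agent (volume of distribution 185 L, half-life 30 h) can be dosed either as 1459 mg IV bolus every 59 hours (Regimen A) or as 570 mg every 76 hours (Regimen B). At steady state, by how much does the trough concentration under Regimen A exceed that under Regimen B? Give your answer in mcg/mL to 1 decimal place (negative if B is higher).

Regimen A: f = (1/2)^(59/30) ≈ 0.2558; Cmin,ss = (1459/185)·f/(1−f) ≈ 2.711 mcg/mL.
Regimen B: f = (1/2)^(76/30) ≈ 0.1727; Cmin,ss = (570/185)·f/(1−f) ≈ 0.643 mcg/mL.
Difference ≈ 2.711 − 0.643 ≈ 2.068 mcg/mL.

2.1 mcg/mL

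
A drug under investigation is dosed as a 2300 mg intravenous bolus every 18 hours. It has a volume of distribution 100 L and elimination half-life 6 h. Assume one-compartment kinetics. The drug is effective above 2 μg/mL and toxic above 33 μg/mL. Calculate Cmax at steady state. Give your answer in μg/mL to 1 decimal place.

The dosing interval is 3 half-lives, so f = 2^(−3) = 0.125.
Accumulation ratio R = 1/(1 − f) = 1/0.875 = 8/7.
Single-dose peak C₀ = D/Vd = 2300/100 = 23 μg/mL.
Steady-state peak Cmax,ss = C₀·R = 23 × 8/7 ≈ 26.286 μg/mL.
Peak 26.3 μg/mL vs MTC 33 μg/mL: below toxic threshold.

26.3 μg/mL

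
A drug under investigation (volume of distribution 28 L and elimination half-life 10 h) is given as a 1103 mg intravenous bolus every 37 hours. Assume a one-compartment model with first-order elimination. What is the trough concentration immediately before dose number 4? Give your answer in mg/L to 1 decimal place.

3.3 mg/L

f = (1/2)^(τ/t½) = (1/2)^(37/10) ≈ 0.0769.
C₀ = D/Vd = 1103/28 ≈ 39.393 mg/L.
Before the 4th dose, 3 doses have been given. Superposition: Cmin = C₀·(f + f² + … + f^3).
≈ 39.393 × (0.0769 + 0.0059 + 0.0005) ≈ 39.393 × 0.0833 ≈ 3.281 mg/L.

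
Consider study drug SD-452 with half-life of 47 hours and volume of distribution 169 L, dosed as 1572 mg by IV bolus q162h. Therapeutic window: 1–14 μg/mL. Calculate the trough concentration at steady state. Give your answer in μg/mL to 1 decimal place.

τ/t½ = 162/47 ≈ 3.4468, so fraction remaining f = (1/2)^(162/47) ≈ 0.0917.
Accumulation ratio R = 1/(1 − f) ≈ 1/0.9083 ≈ 1.1010.
Single-dose peak C₀ = D/Vd = 1572/169 ≈ 9.302 μg/mL.
Steady-state peak Cmax,ss = C₀·R ≈ 9.302 × 1.1010 ≈ 10.242 μg/mL.
One interval later, Cmin,ss = Cmax,ss·e^(−kτ) ≈ 10.242 × 0.0917 ≈ 0.939 μg/mL.
Trough 0.9 μg/mL vs MEC 1 μg/mL: subtherapeutic.

0.9 μg/mL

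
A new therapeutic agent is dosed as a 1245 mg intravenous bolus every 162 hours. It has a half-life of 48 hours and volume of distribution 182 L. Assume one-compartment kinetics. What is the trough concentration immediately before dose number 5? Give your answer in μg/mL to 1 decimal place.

f = (1/2)^(τ/t½) = (1/2)^(162/48) ≈ 0.0964.
C₀ = D/Vd = 1245/182 ≈ 6.841 μg/mL.
Before the 5th dose, 4 doses have been given. Superposition: Cmin = C₀·(f + f² + … + f^4).
≈ 6.841 × (0.0964 + 0.0093 + 0.0009 + 0.0001) ≈ 6.841 × 0.1067 ≈ 0.730 μg/mL.

0.7 μg/mL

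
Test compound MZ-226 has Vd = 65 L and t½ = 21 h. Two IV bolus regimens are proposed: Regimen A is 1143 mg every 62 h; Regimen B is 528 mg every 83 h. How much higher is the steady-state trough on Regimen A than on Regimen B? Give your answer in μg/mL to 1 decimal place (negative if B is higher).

2.0 μg/mL

Regimen A: f = (1/2)^(62/21) ≈ 0.1292; Cmin,ss = (1143/65)·f/(1−f) ≈ 2.609 μg/mL.
Regimen B: f = (1/2)^(83/21) ≈ 0.0646; Cmin,ss = (528/65)·f/(1−f) ≈ 0.561 μg/mL.
Difference ≈ 2.609 − 0.561 ≈ 2.048 μg/mL.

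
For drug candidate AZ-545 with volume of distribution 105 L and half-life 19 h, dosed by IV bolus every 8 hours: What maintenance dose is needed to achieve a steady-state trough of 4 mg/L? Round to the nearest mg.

142 mg

τ/t½ = 8/19 ≈ 0.42105, so f = (1/2)^(8/19) ≈ 0.746879.
Cmin,ss = (D/Vd)·f/(1−f), so D = Cmin,ss·Vd·(1−f)/f.
D = 4 × 105 × (1−f)/f ≈ 4 × 105 × 0.33890 ≈ 142.34 mg.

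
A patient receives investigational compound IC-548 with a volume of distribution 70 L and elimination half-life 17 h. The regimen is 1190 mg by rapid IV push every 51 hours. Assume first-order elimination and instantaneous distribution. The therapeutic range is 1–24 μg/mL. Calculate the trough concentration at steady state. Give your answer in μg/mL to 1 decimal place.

2.4 μg/mL

The dosing interval is 3 half-lives, so f = 2^(−3) = 0.125.
At steady state, R = 1/(1 − 0.125) = 8/7.
Single-dose peak C₀ = D/Vd = 1190/70 = 17 μg/mL.
Steady-state peak Cmax,ss = C₀·R = 17 × 8/7 ≈ 19.429 μg/mL.
Steady-state trough Cmin,ss = Cmax,ss·f ≈ 19.429 × 0.125 ≈ 2.429 μg/mL.
Trough 2.4 μg/mL vs MEC 1 μg/mL: adequate.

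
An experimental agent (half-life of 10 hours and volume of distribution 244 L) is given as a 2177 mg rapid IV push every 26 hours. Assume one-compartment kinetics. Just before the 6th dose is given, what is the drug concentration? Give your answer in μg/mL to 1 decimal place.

f = (1/2)^(τ/t½) = (1/2)^(26/10) ≈ 0.1649.
C₀ = D/Vd = 2177/244 ≈ 8.922 μg/mL.
Before the 6th dose, 5 doses have been given. Superposition: Cmin = C₀·(f + f² + … + f^5).
≈ 8.922 × (0.1649 + 0.0272 + 0.0045 + 0.0007 + 0.0001) ≈ 8.922 × 0.1974 ≈ 1.761 μg/mL.

1.8 μg/mL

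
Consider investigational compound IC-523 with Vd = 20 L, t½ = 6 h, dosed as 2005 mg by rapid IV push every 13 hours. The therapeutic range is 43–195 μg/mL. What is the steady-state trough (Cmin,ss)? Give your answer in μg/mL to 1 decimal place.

28.7 μg/mL

τ/t½ = 13/6 ≈ 2.1667, so fraction remaining f = (1/2)^(13/6) ≈ 0.2227.
Each bolus raises the concentration by D/Vd = 2005/20 ≈ 100.250 μg/mL.
Steady-state trough Cmin,ss = C₀·f/(1−f) ≈ 100.250 × 0.2227/0.7773 ≈ 28.722 μg/mL.
Trough 28.7 μg/mL vs MEC 43 μg/mL: subtherapeutic.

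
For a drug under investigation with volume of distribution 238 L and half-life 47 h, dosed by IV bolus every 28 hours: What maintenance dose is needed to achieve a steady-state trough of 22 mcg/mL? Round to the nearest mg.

τ/t½ = 28/47 ≈ 0.59574, so f = (1/2)^(28/47) ≈ 0.661703.
Cmin,ss = (D/Vd)·f/(1−f), so D = Cmin,ss·Vd·(1−f)/f.
D = 22 × 238 × (1−f)/f ≈ 22 × 238 × 0.51125 ≈ 2676.90 mg.

2677 mg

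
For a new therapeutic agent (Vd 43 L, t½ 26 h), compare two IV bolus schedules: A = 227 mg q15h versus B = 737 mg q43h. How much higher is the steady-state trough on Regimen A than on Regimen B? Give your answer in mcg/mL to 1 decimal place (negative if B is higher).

2.8 mcg/mL

Regimen A: f = (1/2)^(15/26) ≈ 0.6704; Cmin,ss = (227/43)·f/(1−f) ≈ 10.738 mcg/mL.
Regimen B: f = (1/2)^(43/26) ≈ 0.3178; Cmin,ss = (737/43)·f/(1−f) ≈ 7.984 mcg/mL.
Difference ≈ 10.738 − 7.984 ≈ 2.754 mcg/mL.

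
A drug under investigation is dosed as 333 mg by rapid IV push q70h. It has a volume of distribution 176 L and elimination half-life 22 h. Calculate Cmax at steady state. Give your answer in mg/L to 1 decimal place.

k = ln2/t½ = ln2/22 ≈ 0.031507 h⁻¹; fraction remaining f = e^(−kτ) = e^(−0.031507×70) ≈ 0.1102.
Accumulation ratio R = 1/(1 − f) ≈ 1/0.8898 ≈ 1.1238.
Each bolus raises the concentration by D/Vd = 333/176 ≈ 1.892 mg/L.
Steady-state peak Cmax,ss = C₀·R ≈ 1.892 × 1.1238 ≈ 2.126 mg/L.

2.1 mg/L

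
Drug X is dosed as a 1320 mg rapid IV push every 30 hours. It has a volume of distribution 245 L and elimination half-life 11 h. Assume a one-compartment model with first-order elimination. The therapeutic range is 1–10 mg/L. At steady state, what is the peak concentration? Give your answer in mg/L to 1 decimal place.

k = ln2/t½ = ln2/11 ≈ 0.063013 h⁻¹; fraction remaining f = e^(−kτ) = e^(−0.063013×30) ≈ 0.1510.
Accumulation ratio R = 1/(1 − f) ≈ 1/0.8490 ≈ 1.1779.
Single-dose peak C₀ = D/Vd = 1320/245 ≈ 5.388 mg/L.
Cmax,ss = C₀/(1 − f) ≈ 5.388/0.8490 ≈ 6.346 mg/L.
Peak 6.3 mg/L vs MTC 10 mg/L: below toxic threshold.

6.3 mg/L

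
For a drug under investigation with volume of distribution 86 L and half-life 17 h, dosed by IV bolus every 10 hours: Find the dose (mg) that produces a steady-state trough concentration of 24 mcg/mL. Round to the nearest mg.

τ/t½ = 10/17 ≈ 0.58824, so f = (1/2)^(10/17) ≈ 0.665156.
Cmin,ss = (D/Vd)·f/(1−f), so D = Cmin,ss·Vd·(1−f)/f.
D = 24 × 86 × (1−f)/f ≈ 24 × 86 × 0.50341 ≈ 1039.04 mg.

1039 mg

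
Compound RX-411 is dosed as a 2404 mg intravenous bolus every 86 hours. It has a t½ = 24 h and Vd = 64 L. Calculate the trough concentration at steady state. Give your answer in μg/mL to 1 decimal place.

3.4 μg/mL

k = ln2/t½ = ln2/24 ≈ 0.028881 h⁻¹; fraction remaining f = e^(−kτ) = e^(−0.028881×86) ≈ 0.0834.
Each bolus raises the concentration by D/Vd = 2404/64 ≈ 37.562 μg/mL.
Steady-state trough Cmin,ss = C₀·f/(1−f) ≈ 37.562 × 0.0834/0.9166 ≈ 3.418 μg/mL.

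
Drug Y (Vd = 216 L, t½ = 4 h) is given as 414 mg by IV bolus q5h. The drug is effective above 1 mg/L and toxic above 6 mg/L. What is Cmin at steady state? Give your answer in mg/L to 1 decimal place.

1.4 mg/L

Over one 5-h interval, 5/4 ≈ 1.25 half-lives elapse, leaving f ≈ 0.4204 of each dose.
At steady state, accumulation factor R = 1/(1 − e^(−kτ)) ≈ 1.7253.
Single-dose peak C₀ = D/Vd = 414/216 ≈ 1.917 mg/L.
Cmax,ss = C₀/(1 − f) ≈ 1.917/0.5796 ≈ 3.307 mg/L.
One interval later, Cmin,ss = Cmax,ss·e^(−kτ) ≈ 3.307 × 0.4204 ≈ 1.390 mg/L.
Trough 1.4 mg/L vs MEC 1 mg/L: adequate.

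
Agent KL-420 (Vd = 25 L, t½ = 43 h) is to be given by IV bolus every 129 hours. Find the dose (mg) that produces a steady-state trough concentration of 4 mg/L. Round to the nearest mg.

τ/t½ = 129/43 ≈ 3, so f = (1/2)^(129/43) ≈ 0.125000.
Cmin,ss = (D/Vd)·f/(1−f), so D = Cmin,ss·Vd·(1−f)/f.
D = 4 × 25 × (1−f)/f ≈ 4 × 25 × 7.00000 ≈ 700.00 mg.

700 mg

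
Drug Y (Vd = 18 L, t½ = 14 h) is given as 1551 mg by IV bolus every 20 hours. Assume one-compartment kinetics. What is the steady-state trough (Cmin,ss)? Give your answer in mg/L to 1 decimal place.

k = ln2/t½ = ln2/14 ≈ 0.049511 h⁻¹; fraction remaining f = e^(−kτ) = e^(−0.049511×20) ≈ 0.3715.
Accumulation ratio R = 1/(1 − f) ≈ 1/0.6285 ≈ 1.5911.
Each bolus raises the concentration by D/Vd = 1551/18 ≈ 86.167 mg/L.
Steady-state peak Cmax,ss = C₀·R ≈ 86.167 × 1.5911 ≈ 137.100 mg/L.
One interval later, Cmin,ss = Cmax,ss·e^(−kτ) ≈ 137.100 × 0.3715 ≈ 50.933 mg/L.

50.9 mg/L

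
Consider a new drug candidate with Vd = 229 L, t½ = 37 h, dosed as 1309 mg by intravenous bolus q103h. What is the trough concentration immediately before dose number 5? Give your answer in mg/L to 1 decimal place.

1.0 mg/L

f = (1/2)^(τ/t½) = (1/2)^(103/37) ≈ 0.1452.
C₀ = D/Vd = 1309/229 ≈ 5.716 mg/L.
Before the 5th dose, 4 doses have been given. Superposition: Cmin = C₀·(f + f² + … + f^4).
≈ 5.716 × (0.1452 + 0.0211 + 0.0031 + 0.0004) ≈ 5.716 × 0.1698 ≈ 0.971 mg/L.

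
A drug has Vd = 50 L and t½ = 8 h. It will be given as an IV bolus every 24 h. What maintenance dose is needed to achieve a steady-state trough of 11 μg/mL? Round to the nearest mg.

3850 mg

τ/t½ = 24/8 ≈ 3, so f = (1/2)^(24/8) ≈ 0.125000.
Cmin,ss = (D/Vd)·f/(1−f), so D = Cmin,ss·Vd·(1−f)/f.
D = 11 × 50 × (1−f)/f ≈ 11 × 50 × 7.00000 ≈ 3850.00 mg.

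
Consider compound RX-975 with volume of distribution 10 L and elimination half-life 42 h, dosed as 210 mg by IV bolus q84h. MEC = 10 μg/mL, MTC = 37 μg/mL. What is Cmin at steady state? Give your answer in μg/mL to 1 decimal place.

The dosing interval is 2 half-lives, so f = 2^(−2) = 0.25.
At steady state, R = 1/(1 − 0.25) = 4/3.
Single-dose peak C₀ = D/Vd = 210/10 = 21 μg/mL.
Steady-state peak Cmax,ss = C₀·R = 21 × 4/3 ≈ 28.000 μg/mL.
Steady-state trough Cmin,ss = Cmax,ss·f ≈ 28.000 × 0.25 ≈ 7.000 μg/mL.
Trough 7.0 μg/mL vs MEC 10 μg/mL: subtherapeutic.

7.0 μg/mL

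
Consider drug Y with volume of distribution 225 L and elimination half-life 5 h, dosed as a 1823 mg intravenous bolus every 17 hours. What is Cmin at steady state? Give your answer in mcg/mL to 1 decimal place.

0.8 mcg/mL

k = ln2/t½ = ln2/5 ≈ 0.138629 h⁻¹; fraction remaining f = e^(−kτ) = e^(−0.138629×17) ≈ 0.0947.
At steady state, accumulation factor R = 1/(1 − e^(−kτ)) ≈ 1.1046.
Each bolus raises the concentration by D/Vd = 1823/225 ≈ 8.102 mcg/mL.
Steady-state peak Cmax,ss = C₀·R ≈ 8.102 × 1.1046 ≈ 8.949 mcg/mL.
Steady-state trough Cmin,ss = Cmax,ss·f ≈ 8.949 × 0.0947 ≈ 0.847 mcg/mL.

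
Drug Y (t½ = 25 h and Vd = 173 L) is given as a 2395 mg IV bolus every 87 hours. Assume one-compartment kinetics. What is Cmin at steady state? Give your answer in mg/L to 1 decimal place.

1.4 mg/L

Over one 87-h interval, 87/25 ≈ 3.48 half-lives elapse, leaving f ≈ 0.0896 of each dose.
Each bolus raises the concentration by D/Vd = 2395/173 ≈ 13.844 mg/L.
Steady-state trough Cmin,ss = C₀·f/(1−f) ≈ 13.844 × 0.0896/0.9104 ≈ 1.363 mg/L.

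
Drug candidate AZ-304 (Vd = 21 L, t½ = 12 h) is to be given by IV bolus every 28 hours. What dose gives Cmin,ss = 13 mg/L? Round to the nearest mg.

1103 mg

τ/t½ = 28/12 ≈ 2.3333, so f = (1/2)^(28/12) ≈ 0.198425.
Cmin,ss = (D/Vd)·f/(1−f), so D = Cmin,ss·Vd·(1−f)/f.
D = 13 × 21 × (1−f)/f ≈ 13 × 21 × 4.03969 ≈ 1102.84 mg.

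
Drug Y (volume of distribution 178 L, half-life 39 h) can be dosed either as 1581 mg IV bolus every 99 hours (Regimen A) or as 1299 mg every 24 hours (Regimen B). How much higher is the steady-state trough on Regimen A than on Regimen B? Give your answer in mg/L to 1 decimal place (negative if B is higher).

-11.9 mg/L

Regimen A: f = (1/2)^(99/39) ≈ 0.1721; Cmin,ss = (1581/178)·f/(1−f) ≈ 1.846 mg/L.
Regimen B: f = (1/2)^(24/39) ≈ 0.6528; Cmin,ss = (1299/178)·f/(1−f) ≈ 13.721 mg/L.
Difference ≈ 1.846 − 13.721 ≈ -11.875 mg/L.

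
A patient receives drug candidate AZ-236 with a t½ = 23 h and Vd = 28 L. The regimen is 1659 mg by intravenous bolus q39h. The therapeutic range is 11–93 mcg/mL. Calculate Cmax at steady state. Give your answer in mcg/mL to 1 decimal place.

Over one 39-h interval, 39/23 ≈ 1.6957 half-lives elapse, leaving f ≈ 0.3087 of each dose.
Accumulation ratio R = 1/(1 − f) ≈ 1/0.6913 ≈ 1.4465.
Each bolus raises the concentration by D/Vd = 1659/28 ≈ 59.250 mcg/mL.
Steady-state peak Cmax,ss = C₀·R ≈ 59.250 × 1.4465 ≈ 85.705 mcg/mL.
Peak 85.7 mcg/mL vs MTC 93 mcg/mL: below toxic threshold.

85.7 mcg/mL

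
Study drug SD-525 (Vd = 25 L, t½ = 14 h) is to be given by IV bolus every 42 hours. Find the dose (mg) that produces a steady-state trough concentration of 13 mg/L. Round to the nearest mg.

τ/t½ = 42/14 ≈ 3, so f = (1/2)^(42/14) ≈ 0.125000.
Cmin,ss = (D/Vd)·f/(1−f), so D = Cmin,ss·Vd·(1−f)/f.
D = 13 × 25 × (1−f)/f ≈ 13 × 25 × 7.00000 ≈ 2275.00 mg.

2275 mg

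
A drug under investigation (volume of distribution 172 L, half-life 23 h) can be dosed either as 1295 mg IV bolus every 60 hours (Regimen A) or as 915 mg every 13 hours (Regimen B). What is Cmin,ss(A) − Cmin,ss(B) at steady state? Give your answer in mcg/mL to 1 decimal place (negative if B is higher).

Regimen A: f = (1/2)^(60/23) ≈ 0.1639; Cmin,ss = (1295/172)·f/(1−f) ≈ 1.476 mcg/mL.
Regimen B: f = (1/2)^(13/23) ≈ 0.6759; Cmin,ss = (915/172)·f/(1−f) ≈ 11.094 mcg/mL.
Difference ≈ 1.476 − 11.094 ≈ -9.618 mcg/mL.

-9.6 mcg/mL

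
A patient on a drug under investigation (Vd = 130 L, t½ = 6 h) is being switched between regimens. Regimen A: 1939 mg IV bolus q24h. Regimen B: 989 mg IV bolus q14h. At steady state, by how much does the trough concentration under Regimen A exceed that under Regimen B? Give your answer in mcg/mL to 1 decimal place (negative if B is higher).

-0.9 mcg/mL

Regimen A: f = (1/2)^(24/6) ≈ 0.0625; Cmin,ss = (1939/130)·f/(1−f) ≈ 0.994 mcg/mL.
Regimen B: f = (1/2)^(14/6) ≈ 0.1984; Cmin,ss = (989/130)·f/(1−f) ≈ 1.883 mcg/mL.
Difference ≈ 0.994 − 1.883 ≈ -0.889 mcg/mL.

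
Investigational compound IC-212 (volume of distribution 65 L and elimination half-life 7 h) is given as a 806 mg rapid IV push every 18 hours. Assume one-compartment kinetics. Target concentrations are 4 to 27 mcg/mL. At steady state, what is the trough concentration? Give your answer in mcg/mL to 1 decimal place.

Over one 18-h interval, 18/7 ≈ 2.5714 half-lives elapse, leaving f ≈ 0.1682 of each dose.
At steady state, accumulation factor R = 1/(1 − e^(−kτ)) ≈ 1.2022.
Each bolus raises the concentration by D/Vd = 806/65 ≈ 12.400 mcg/mL.
Steady-state peak Cmax,ss = C₀·R ≈ 12.400 × 1.2022 ≈ 14.907 mcg/mL.
Steady-state trough Cmin,ss = Cmax,ss·f ≈ 14.907 × 0.1682 ≈ 2.507 mcg/mL.
Trough 2.5 mcg/mL vs MEC 4 mcg/mL: subtherapeutic.

2.5 mcg/mL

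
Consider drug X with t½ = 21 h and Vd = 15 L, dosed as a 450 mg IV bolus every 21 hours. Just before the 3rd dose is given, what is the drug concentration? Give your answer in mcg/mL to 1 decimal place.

22.5 mcg/mL

f = (1/2)^(τ/t½) = (1/2)^(21/21) ≈ 0.5000.
C₀ = D/Vd = 450/15 ≈ 30.000 mcg/mL.
Before the 3rd dose, 2 doses have been given. Superposition: Cmin = C₀·(f + f²).
≈ 30.000 × (0.5000 + 0.2500) ≈ 30.000 × 0.7500 ≈ 22.500 mcg/mL.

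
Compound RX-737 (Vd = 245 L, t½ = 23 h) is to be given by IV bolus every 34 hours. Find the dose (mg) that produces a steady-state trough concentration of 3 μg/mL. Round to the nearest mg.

τ/t½ = 34/23 ≈ 1.4783, so f = (1/2)^(34/23) ≈ 0.358921.
Cmin,ss = (D/Vd)·f/(1−f), so D = Cmin,ss·Vd·(1−f)/f.
D = 3 × 245 × (1−f)/f ≈ 3 × 245 × 1.78613 ≈ 1312.81 mg.

1313 mg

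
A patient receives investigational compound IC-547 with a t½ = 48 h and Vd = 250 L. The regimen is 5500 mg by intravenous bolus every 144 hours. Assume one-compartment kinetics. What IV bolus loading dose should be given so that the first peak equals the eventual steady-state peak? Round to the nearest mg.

6286 mg

f = (1/2)^(144/48) ≈ 0.125000; accumulation ratio R = 1/(1−f) ≈ 1.14286.
Loading dose to hit Cmax,ss on first dose: D_load = D_maint·R ≈ 5500 × 1.14286 ≈ 6285.73 mg.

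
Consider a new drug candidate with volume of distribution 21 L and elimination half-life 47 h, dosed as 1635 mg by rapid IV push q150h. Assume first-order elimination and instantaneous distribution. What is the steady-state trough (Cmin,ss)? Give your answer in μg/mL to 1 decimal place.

τ/t½ = 150/47 ≈ 3.1915, so fraction remaining f = (1/2)^(150/47) ≈ 0.1095.
Each bolus raises the concentration by D/Vd = 1635/21 ≈ 77.857 μg/mL.
Steady-state trough Cmin,ss = C₀·f/(1−f) ≈ 77.857 × 0.1095/0.8905 ≈ 9.574 μg/mL.

9.6 μg/mL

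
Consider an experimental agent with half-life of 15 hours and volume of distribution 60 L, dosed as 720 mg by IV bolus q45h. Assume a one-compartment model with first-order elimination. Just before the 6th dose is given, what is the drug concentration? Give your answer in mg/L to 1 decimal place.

1.7 mg/L

f = (1/2)^(τ/t½) = (1/2)^(45/15) ≈ 0.1250.
C₀ = D/Vd = 720/60 ≈ 12.000 mg/L.
Before the 6th dose, 5 doses have been given. Superposition: Cmin = C₀·(f + f² + … + f^5).
≈ 12.000 × (0.1250 + 0.0156 + 0.0020 + 0.0002 + 0.0000) ≈ 12.000 × 0.1428 ≈ 1.714 mg/L.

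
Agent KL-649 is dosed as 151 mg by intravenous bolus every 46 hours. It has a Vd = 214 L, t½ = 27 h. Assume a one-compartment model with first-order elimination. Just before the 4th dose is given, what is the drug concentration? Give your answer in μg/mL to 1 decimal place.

0.3 μg/mL

f = (1/2)^(τ/t½) = (1/2)^(46/27) ≈ 0.3070.
C₀ = D/Vd = 151/214 ≈ 0.706 μg/mL.
Before the 4th dose, 3 doses have been given. Superposition: Cmin = C₀·(f + f² + … + f^3).
≈ 0.706 × (0.3070 + 0.0942 + 0.0289) ≈ 0.706 × 0.4301 ≈ 0.304 μg/mL.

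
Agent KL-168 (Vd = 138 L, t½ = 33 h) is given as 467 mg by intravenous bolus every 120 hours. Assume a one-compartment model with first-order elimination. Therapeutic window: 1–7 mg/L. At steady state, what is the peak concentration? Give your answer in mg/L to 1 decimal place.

Over one 120-h interval, 120/33 ≈ 3.6364 half-lives elapse, leaving f ≈ 0.0804 of each dose.
Accumulation ratio R = 1/(1 − f) ≈ 1/0.9196 ≈ 1.0874.
Each bolus raises the concentration by D/Vd = 467/138 ≈ 3.384 mg/L.
Cmax,ss = C₀/(1 − f) ≈ 3.384/0.9196 ≈ 3.680 mg/L.
Peak 3.7 mg/L vs MTC 7 mg/L: below toxic threshold.

3.7 mg/L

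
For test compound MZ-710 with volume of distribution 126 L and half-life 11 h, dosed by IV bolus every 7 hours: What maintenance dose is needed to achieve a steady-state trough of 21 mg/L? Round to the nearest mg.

1467 mg

τ/t½ = 7/11 ≈ 0.63636, so f = (1/2)^(7/11) ≈ 0.643332.
Cmin,ss = (D/Vd)·f/(1−f), so D = Cmin,ss·Vd·(1−f)/f.
D = 21 × 126 × (1−f)/f ≈ 21 × 126 × 0.55441 ≈ 1466.97 mg.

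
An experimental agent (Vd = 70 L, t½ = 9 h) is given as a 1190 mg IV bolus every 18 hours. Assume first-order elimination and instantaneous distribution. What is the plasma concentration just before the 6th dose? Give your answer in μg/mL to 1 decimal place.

f = (1/2)^(τ/t½) = (1/2)^(18/9) ≈ 0.2500.
C₀ = D/Vd = 1190/70 ≈ 17.000 μg/mL.
Before the 6th dose, 5 doses have been given. Superposition: Cmin = C₀·(f + f² + … + f^5).
≈ 17.000 × (0.2500 + 0.0625 + 0.0156 + 0.0039 + 0.0010) ≈ 17.000 × 0.3330 ≈ 5.661 μg/mL.

5.7 μg/mL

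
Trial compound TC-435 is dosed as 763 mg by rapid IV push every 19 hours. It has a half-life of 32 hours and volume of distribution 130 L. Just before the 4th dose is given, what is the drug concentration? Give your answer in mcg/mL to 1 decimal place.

f = (1/2)^(τ/t½) = (1/2)^(19/32) ≈ 0.6626.
C₀ = D/Vd = 763/130 ≈ 5.869 mcg/mL.
Before the 4th dose, 3 doses have been given. Superposition: Cmin = C₀·(f + f² + … + f^3).
≈ 5.869 × (0.6626 + 0.4390 + 0.2909) ≈ 5.869 × 1.3925 ≈ 8.173 mcg/mL.

8.2 mcg/mL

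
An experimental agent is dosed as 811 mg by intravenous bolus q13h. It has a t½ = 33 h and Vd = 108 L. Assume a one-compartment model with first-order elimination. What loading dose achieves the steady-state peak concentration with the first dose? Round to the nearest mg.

f = (1/2)^(13/33) ≈ 0.761049; accumulation ratio R = 1/(1−f) ≈ 4.18496.
Loading dose to hit Cmax,ss on first dose: D_load = D_maint·R ≈ 811 × 4.18496 ≈ 3394.00 mg.

3394 mg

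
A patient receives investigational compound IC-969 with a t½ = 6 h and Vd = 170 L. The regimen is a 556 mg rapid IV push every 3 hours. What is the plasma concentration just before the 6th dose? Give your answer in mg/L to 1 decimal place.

6.5 mg/L

f = (1/2)^(τ/t½) = (1/2)^(3/6) ≈ 0.7071.
C₀ = D/Vd = 556/170 ≈ 3.271 mg/L.
Before the 6th dose, 5 doses have been given. Superposition: Cmin = C₀·(f + f² + … + f^5).
≈ 3.271 × (0.7071 + 0.5000 + 0.3535 + 0.2500 + 0.1768) ≈ 3.271 × 1.9874 ≈ 6.501 mg/L.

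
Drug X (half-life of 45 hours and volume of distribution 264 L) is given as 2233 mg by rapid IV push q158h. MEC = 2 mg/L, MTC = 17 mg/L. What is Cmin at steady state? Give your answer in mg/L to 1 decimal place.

k = ln2/t½ = ln2/45 ≈ 0.015403 h⁻¹; fraction remaining f = e^(−kτ) = e^(−0.015403×158) ≈ 0.0877.
Single-dose peak C₀ = D/Vd = 2233/264 ≈ 8.458 mg/L.
Steady-state trough Cmin,ss = C₀·f/(1−f) ≈ 8.458 × 0.0877/0.9123 ≈ 0.813 mg/L.
Trough 0.8 mg/L vs MEC 2 mg/L: subtherapeutic.

0.8 mg/L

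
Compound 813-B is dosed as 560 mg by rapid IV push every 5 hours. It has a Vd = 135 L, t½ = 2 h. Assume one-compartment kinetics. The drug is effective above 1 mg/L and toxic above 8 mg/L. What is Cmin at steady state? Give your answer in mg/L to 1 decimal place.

k = ln2/t½ = ln2/2 ≈ 0.346574 h⁻¹; fraction remaining f = e^(−kτ) = e^(−0.346574×5) ≈ 0.1768.
Each bolus raises the concentration by D/Vd = 560/135 ≈ 4.148 mg/L.
Steady-state trough Cmin,ss = C₀·f/(1−f) ≈ 4.148 × 0.1768/0.8232 ≈ 0.891 mg/L.
Trough 0.9 mg/L vs MEC 1 mg/L: subtherapeutic.

0.9 mg/L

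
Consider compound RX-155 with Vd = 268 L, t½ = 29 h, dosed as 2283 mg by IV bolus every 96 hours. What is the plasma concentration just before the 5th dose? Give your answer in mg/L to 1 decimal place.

f = (1/2)^(τ/t½) = (1/2)^(96/29) ≈ 0.1008.
C₀ = D/Vd = 2283/268 ≈ 8.519 mg/L.
Before the 5th dose, 4 doses have been given. Superposition: Cmin = C₀·(f + f² + … + f^4).
≈ 8.519 × (0.1008 + 0.0102 + 0.0010 + 0.0001) ≈ 8.519 × 0.1121 ≈ 0.955 mg/L.

1.0 mg/L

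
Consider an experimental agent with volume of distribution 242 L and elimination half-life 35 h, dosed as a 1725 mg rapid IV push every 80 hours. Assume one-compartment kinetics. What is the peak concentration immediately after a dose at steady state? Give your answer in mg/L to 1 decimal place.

9.0 mg/L

τ/t½ = 80/35 ≈ 2.2857, so fraction remaining f = (1/2)^(80/35) ≈ 0.2051.
Accumulation ratio R = 1/(1 − f) ≈ 1/0.7949 ≈ 1.2580.
Single-dose peak C₀ = D/Vd = 1725/242 ≈ 7.128 mg/L.
Steady-state peak Cmax,ss = C₀·R ≈ 7.128 × 1.2580 ≈ 8.967 mg/L.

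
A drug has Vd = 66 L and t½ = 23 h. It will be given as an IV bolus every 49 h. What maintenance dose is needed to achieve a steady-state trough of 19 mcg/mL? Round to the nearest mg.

τ/t½ = 49/23 ≈ 2.1304, so f = (1/2)^(49/23) ≈ 0.228389.
Cmin,ss = (D/Vd)·f/(1−f), so D = Cmin,ss·Vd·(1−f)/f.
D = 19 × 66 × (1−f)/f ≈ 19 × 66 × 3.37849 ≈ 4236.63 mg.

4237 mg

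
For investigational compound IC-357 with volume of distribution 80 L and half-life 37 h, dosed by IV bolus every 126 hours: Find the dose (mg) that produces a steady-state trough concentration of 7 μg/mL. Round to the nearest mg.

τ/t½ = 126/37 ≈ 3.4054, so f = (1/2)^(126/37) ≈ 0.094378.
Cmin,ss = (D/Vd)·f/(1−f), so D = Cmin,ss·Vd·(1−f)/f.
D = 7 × 80 × (1−f)/f ≈ 7 × 80 × 9.59569 ≈ 5373.59 mg.

5374 mg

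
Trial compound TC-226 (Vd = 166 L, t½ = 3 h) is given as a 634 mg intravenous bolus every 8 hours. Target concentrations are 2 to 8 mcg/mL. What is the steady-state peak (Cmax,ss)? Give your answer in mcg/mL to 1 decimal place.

k = ln2/t½ = ln2/3 ≈ 0.231049 h⁻¹; fraction remaining f = e^(−kτ) = e^(−0.231049×8) ≈ 0.1575.
Accumulation ratio R = 1/(1 − f) ≈ 1/0.8425 ≈ 1.1869.
Single-dose peak C₀ = D/Vd = 634/166 ≈ 3.819 mcg/mL.
Cmax,ss = C₀/(1 − f) ≈ 3.819/0.8425 ≈ 4.533 mcg/mL.
Peak 4.5 mcg/mL vs MTC 8 mcg/mL: below toxic threshold.

4.5 mcg/mL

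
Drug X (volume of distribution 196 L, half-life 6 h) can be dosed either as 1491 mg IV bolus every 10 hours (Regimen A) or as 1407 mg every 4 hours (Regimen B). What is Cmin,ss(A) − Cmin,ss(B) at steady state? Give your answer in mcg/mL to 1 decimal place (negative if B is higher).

-8.7 mcg/mL

Regimen A: f = (1/2)^(10/6) ≈ 0.3150; Cmin,ss = (1491/196)·f/(1−f) ≈ 3.498 mcg/mL.
Regimen B: f = (1/2)^(4/6) ≈ 0.6300; Cmin,ss = (1407/196)·f/(1−f) ≈ 12.223 mcg/mL.
Difference ≈ 3.498 − 12.223 ≈ -8.725 mcg/mL.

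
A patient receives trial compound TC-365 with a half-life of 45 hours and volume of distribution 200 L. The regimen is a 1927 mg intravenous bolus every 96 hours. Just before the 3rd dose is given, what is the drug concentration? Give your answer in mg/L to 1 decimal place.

f = (1/2)^(τ/t½) = (1/2)^(96/45) ≈ 0.2279.
C₀ = D/Vd = 1927/200 ≈ 9.635 mg/L.
Before the 3rd dose, 2 doses have been given. Superposition: Cmin = C₀·(f + f²).
≈ 9.635 × (0.2279 + 0.0519) ≈ 9.635 × 0.2798 ≈ 2.696 mg/L.

2.7 mg/L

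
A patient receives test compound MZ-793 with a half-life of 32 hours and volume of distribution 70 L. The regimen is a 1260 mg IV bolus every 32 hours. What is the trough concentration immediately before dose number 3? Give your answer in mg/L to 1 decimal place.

13.5 mg/L

f = (1/2)^(τ/t½) = (1/2)^(32/32) ≈ 0.5000.
C₀ = D/Vd = 1260/70 ≈ 18.000 mg/L.
Before the 3rd dose, 2 doses have been given. Superposition: Cmin = C₀·(f + f²).
≈ 18.000 × (0.5000 + 0.2500) ≈ 18.000 × 0.7500 ≈ 13.500 mg/L.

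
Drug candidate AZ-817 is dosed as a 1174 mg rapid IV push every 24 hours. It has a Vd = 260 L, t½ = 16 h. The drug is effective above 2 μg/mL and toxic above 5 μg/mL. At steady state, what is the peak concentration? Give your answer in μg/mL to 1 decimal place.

Over one 24-h interval, 24/16 ≈ 1.5 half-lives elapse, leaving f ≈ 0.3536 of each dose.
Accumulation ratio R = 1/(1 − f) ≈ 1/0.6464 ≈ 1.5470.
Single-dose peak C₀ = D/Vd = 1174/260 ≈ 4.515 μg/mL.
Cmax,ss = C₀/(1 − f) ≈ 4.515/0.6464 ≈ 6.985 μg/mL.
Peak 7.0 μg/mL vs MTC 5 μg/mL: exceeds toxic threshold.

7.0 μg/mL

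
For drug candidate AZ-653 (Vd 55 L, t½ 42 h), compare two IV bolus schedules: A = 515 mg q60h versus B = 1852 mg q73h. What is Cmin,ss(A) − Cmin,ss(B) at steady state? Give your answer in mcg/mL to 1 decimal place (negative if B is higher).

-8.9 mcg/mL

Regimen A: f = (1/2)^(60/42) ≈ 0.3715; Cmin,ss = (515/55)·f/(1−f) ≈ 5.535 mcg/mL.
Regimen B: f = (1/2)^(73/42) ≈ 0.2998; Cmin,ss = (1852/55)·f/(1−f) ≈ 14.417 mcg/mL.
Difference ≈ 5.535 − 14.417 ≈ -8.882 mcg/mL.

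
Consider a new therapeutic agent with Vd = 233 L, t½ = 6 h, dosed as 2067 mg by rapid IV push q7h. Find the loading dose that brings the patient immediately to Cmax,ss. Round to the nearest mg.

f = (1/2)^(7/6) ≈ 0.445449; accumulation ratio R = 1/(1−f) ≈ 1.80326.
Loading dose to hit Cmax,ss on first dose: D_load = D_maint·R ≈ 2067 × 1.80326 ≈ 3727.34 mg.

3727 mg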